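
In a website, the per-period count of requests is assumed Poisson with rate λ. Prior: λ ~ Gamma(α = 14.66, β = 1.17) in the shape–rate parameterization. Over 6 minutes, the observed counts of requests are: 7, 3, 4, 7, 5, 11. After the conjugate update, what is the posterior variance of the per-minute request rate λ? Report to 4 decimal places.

1.0049

With a Gamma(shape α, rate β) prior, the Poisson likelihood is conjugate: the posterior is Gamma(α + ΣXᵢ, β + n).
Sum of counts S = 37 over n = 6 minutes.
Posterior: Gamma(α+S, β+n) = Gamma(14.66+37, 1.17+6) = Gamma(51.66, 7.17).
Var = α/β² = 51.66/7.17² = 1.0049.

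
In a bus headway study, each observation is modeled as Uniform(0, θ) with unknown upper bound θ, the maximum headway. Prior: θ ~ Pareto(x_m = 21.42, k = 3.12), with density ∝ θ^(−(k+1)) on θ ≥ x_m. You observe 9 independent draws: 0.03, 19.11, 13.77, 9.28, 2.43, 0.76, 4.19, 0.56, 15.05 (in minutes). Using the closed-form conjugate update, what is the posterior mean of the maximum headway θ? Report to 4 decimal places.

A Pareto(scale x_m, shape k) prior on the upper bound θ of Uniform(0, θ) is conjugate: posterior is Pareto(max(x_m, max xᵢ), k + n).
Sample maximum = 19.11; prior scale x_m = 21.42 → posterior scale = max = 21.42.
Posterior shape = 3.12 + 9 = 12.12.
E[θ|data] = k·x_m/(k−1) = 12.12·21.42/11.12 = 23.3463.

23.3463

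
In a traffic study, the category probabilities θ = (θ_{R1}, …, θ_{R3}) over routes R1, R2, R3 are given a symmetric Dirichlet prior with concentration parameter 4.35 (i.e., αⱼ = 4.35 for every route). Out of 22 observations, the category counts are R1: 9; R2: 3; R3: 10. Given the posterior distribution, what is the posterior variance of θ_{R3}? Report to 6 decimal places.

0.006707

The Dirichlet prior is conjugate to the Multinomial likelihood: each posterior αⱼ = prior αⱼ + observed count nⱼ.
Posterior concentration: (13.35, 7.35, 14.35), total = 35.05.
Var[θ_j] = α_j(Σα−α_j)/((Σα)²(Σα+1)) = 14.35·20.70/(35.05²·36.05) = 0.006707.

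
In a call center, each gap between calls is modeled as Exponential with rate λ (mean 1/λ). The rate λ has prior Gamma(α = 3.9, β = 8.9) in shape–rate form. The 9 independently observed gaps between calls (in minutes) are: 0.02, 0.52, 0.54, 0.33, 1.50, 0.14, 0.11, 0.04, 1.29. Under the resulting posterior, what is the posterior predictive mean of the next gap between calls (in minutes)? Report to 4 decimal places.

1.1252

With a Gamma(shape α, rate β) prior on the exponential rate λ, the posterior after n observations with total T = Σxᵢ is Gamma(α+n, β+T).
Sum of observations T = 4.49 minutes; n = 9.
Posterior: Gamma(3.9+9, 8.9+4.49) = Gamma(12.9, 13.39).
The predictive distribution for the next observation is Lomax; its mean is β/(α−1) = 13.39/11.9 = 1.1252.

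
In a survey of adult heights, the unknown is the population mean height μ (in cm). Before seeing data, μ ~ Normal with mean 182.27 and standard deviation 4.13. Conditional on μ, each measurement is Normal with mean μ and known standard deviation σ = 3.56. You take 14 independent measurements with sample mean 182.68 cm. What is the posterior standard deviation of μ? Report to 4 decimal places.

For Normal data with known variance σ², a Normal(μ₀, σ₀²) prior on μ is conjugate. Posterior precision = 1/σ₀² + n/σ²; posterior mean is the precision-weighted average of μ₀ and x̄.
σ₀² = 4.13² = 17.0569, σ² = 3.56² = 12.6736; σ² + n·σ₀² = 12.6736 + 14·17.0569 = 251.4702.
Posterior precision = 1/σ₀² + n/σ² = 1/17.0569 + 14/12.6736 = (σ² + n·σ₀²)/(σ₀²σ²) = 251.4702/(17.0569·12.6736); posterior variance σₙ² = σ₀²σ²/(σ² + n·σ₀²) = 17.0569·12.6736/251.4702 = 0.859634.
Posterior SD = √σₙ² = √(17.0569·12.6736/251.4702) = 0.9272.

0.9272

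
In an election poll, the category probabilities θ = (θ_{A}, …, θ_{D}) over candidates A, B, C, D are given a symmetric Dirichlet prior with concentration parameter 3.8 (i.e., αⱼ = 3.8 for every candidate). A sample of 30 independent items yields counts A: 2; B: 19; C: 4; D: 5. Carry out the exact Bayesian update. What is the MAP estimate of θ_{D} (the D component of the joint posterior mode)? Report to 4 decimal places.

0.1893

The Dirichlet prior is conjugate to the Multinomial likelihood: each posterior αⱼ = prior αⱼ + observed count nⱼ.
Posterior concentration: (5.8, 22.8, 7.8, 8.8), total = 45.2.
Joint mode component: (α_{D}−1)/(Σα−K) = 7.8/41.2 = 0.1893.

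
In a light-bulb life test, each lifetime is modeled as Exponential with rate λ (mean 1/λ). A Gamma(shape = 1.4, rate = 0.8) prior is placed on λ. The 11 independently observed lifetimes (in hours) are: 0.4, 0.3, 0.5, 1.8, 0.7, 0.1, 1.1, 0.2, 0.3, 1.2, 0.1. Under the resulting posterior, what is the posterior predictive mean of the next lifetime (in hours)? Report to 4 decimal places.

With a Gamma(shape α, rate β) prior on the exponential rate λ, the posterior after n observations with total T = Σxᵢ is Gamma(α+n, β+T).
Sum of observations T = 6.7 hours; n = 11.
Posterior: Gamma(1.4+11, 0.8+6.7) = Gamma(12.4, 7.5).
The predictive distribution for the next observation is Lomax; its mean is β/(α−1) = 7.5/11.4 = 0.6579.

0.6579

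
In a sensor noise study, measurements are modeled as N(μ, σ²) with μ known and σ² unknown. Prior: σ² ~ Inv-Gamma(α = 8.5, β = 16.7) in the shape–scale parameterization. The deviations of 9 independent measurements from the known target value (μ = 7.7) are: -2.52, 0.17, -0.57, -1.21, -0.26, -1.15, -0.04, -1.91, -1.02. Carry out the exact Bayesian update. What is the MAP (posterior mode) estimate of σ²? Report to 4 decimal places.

With known mean μ and an Inverse-Gamma(α, β) prior on σ², the Normal likelihood is conjugate: posterior is Inv-Gamma(α + n/2, β + Σ(xᵢ−μ)²/2).
Σ(xᵢ−μ)² = (-2.52)² + (0.17)² + (-0.57)² + (-1.21)² + (-0.26)² + (-1.15)² + (-0.04)² + (-1.91)² + (-1.02)² = 14.2485.
Posterior: Inv-Gamma(8.5 + 9/2, 16.7 + 14.2485/2) = Inv-Gamma(13.00, 23.82425).
Mode = β/(α+1) = 23.82425/14.00 = 1.7017.

1.7017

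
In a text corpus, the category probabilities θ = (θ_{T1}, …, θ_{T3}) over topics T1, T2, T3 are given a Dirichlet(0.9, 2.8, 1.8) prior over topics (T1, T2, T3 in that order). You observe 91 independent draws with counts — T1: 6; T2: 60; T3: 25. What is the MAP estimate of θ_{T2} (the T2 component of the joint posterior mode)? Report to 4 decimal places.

The Dirichlet prior is conjugate to the Multinomial likelihood: each posterior αⱼ = prior αⱼ + observed count nⱼ.
Posterior concentration: (6.9, 62.8, 26.8), total = 96.5.
Joint mode component: (α_{T2}−1)/(Σα−K) = 61.8/93.5 = 0.6610.

0.6610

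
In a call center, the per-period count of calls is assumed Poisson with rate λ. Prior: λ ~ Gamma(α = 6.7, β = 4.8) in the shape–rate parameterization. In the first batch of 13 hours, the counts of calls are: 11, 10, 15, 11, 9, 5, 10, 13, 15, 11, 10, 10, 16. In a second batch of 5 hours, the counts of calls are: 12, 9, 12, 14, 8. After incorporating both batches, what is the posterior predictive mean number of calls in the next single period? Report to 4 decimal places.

9.1096

With a Gamma(shape α, rate β) prior, the Poisson likelihood is conjugate: the posterior is Gamma(α + ΣXᵢ, β + n).
Batch 1: sum of counts S = 146 over n = 13 hours.
After batch 1: Gamma(α+S, β+n) = Gamma(6.7+146, 4.8+13) = Gamma(152.7, 17.8).
Batch 2: sum of counts S = 55 over n = 5 hours.
After batch 2: Gamma(α+S, β+n) = Gamma(152.7+55, 17.8+5) = Gamma(207.7, 22.8).
The predictive distribution for one future period is NegBinom with mean α/β = 9.1096.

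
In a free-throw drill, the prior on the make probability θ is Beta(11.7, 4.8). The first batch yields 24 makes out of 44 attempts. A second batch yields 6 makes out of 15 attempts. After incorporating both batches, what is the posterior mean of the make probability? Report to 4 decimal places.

The Beta prior is conjugate to a Binomial/Bernoulli likelihood; the update adds successes to α and failures to β.
After batch 1: Beta(11.7+24, 4.8+20) = Beta(35.7, 24.8).
After batch 2: Beta(35.7+6, 24.8+9) = Beta(41.7, 33.8).
Posterior mean = α/(α+β) = 41.7/75.5 = 0.5523.

0.5523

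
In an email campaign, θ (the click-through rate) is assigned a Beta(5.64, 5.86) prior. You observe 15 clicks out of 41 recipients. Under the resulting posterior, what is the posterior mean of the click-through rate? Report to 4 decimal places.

0.3931

The Beta prior is conjugate to a Binomial/Bernoulli likelihood; the update adds successes to α and failures to β.
Posterior: Beta(α+k, β+n−k) = Beta(5.64+15, 5.86+26) = Beta(20.64, 31.86).
Posterior mean = α/(α+β) = 20.64/52.50 = 0.3931.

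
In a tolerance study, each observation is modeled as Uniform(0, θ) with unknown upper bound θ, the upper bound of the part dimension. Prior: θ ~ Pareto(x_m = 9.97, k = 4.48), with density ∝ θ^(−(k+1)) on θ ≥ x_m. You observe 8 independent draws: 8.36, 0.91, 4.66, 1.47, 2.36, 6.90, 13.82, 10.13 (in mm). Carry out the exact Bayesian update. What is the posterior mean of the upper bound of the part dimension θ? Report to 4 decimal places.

A Pareto(scale x_m, shape k) prior on the upper bound θ of Uniform(0, θ) is conjugate: posterior is Pareto(max(x_m, max xᵢ), k + n).
Sample maximum = 13.82; prior scale x_m = 9.97 → posterior scale = max = 13.82.
Posterior shape = 4.48 + 8 = 12.48.
E[θ|data] = k·x_m/(k−1) = 12.48·13.82/11.48 = 15.0238.

15.0238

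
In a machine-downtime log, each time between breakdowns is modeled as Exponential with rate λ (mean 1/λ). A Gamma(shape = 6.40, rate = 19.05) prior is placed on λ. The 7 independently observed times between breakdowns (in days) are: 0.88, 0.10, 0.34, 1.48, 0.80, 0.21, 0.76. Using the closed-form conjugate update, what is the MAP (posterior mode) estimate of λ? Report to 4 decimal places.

0.5250

With a Gamma(shape α, rate β) prior on the exponential rate λ, the posterior after n observations with total T = Σxᵢ is Gamma(α+n, β+T).
Sum of observations T = 4.57 days; n = 7.
Posterior: Gamma(6.40+7, 19.05+4.57) = Gamma(13.40, 23.62).
Mode = (α−1)/β = 0.5250.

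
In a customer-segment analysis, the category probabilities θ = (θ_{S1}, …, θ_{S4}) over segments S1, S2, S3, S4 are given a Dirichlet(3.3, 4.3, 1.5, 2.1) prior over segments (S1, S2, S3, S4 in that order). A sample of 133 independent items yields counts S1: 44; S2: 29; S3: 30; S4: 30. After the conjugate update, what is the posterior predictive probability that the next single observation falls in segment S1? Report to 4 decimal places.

The Dirichlet prior is conjugate to the Multinomial likelihood: each posterior αⱼ = prior αⱼ + observed count nⱼ.
Posterior concentration: (47.3, 33.3, 31.5, 32.1), total = 144.2.
P(next = S1 | data) = α_{S1}/Σα = 0.3280.

0.3280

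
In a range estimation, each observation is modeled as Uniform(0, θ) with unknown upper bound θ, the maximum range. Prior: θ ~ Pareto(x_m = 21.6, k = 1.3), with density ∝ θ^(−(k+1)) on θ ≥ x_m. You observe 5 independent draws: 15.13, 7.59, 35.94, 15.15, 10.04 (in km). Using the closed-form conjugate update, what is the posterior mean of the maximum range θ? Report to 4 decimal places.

A Pareto(scale x_m, shape k) prior on the upper bound θ of Uniform(0, θ) is conjugate: posterior is Pareto(max(x_m, max xᵢ), k + n).
Sample maximum = 35.94; prior scale x_m = 21.6 → posterior scale = max = 35.94.
Posterior shape = 1.3 + 5 = 6.3.
E[θ|data] = k·x_m/(k−1) = 6.3·35.94/5.3 = 42.7211.

42.7211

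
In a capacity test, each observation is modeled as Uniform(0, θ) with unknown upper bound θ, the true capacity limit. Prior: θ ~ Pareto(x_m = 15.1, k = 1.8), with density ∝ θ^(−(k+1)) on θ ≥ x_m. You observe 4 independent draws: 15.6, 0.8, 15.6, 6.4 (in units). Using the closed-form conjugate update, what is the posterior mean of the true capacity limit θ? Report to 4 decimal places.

A Pareto(scale x_m, shape k) prior on the upper bound θ of Uniform(0, θ) is conjugate: posterior is Pareto(max(x_m, max xᵢ), k + n).
Sample maximum = 15.6; prior scale x_m = 15.1 → posterior scale = max = 15.6.
Posterior shape = 1.8 + 4 = 5.8.
E[θ|data] = k·x_m/(k−1) = 5.8·15.6/4.8 = 18.8500.

18.8500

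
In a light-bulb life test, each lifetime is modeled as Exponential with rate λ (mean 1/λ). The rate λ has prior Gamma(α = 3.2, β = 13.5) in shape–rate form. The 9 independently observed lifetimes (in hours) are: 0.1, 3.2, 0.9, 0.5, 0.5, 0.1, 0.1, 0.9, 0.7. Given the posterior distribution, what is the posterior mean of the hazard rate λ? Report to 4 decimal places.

With a Gamma(shape α, rate β) prior on the exponential rate λ, the posterior after n observations with total T = Σxᵢ is Gamma(α+n, β+T).
Sum of observations T = 7.0 hours; n = 9.
Posterior: Gamma(3.2+9, 13.5+7.0) = Gamma(12.2, 20.5).
Posterior mean of λ = α/β = 12.2/20.5 = 0.5951.

0.5951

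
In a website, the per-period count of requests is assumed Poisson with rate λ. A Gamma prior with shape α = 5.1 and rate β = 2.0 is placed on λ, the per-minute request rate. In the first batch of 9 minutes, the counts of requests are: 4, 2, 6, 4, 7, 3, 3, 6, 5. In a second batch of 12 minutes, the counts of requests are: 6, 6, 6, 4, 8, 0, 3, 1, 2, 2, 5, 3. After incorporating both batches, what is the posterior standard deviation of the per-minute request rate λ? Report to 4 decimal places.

With a Gamma(shape α, rate β) prior, the Poisson likelihood is conjugate: the posterior is Gamma(α + ΣXᵢ, β + n).
Batch 1: sum of counts S = 40 over n = 9 minutes.
After batch 1: Gamma(α+S, β+n) = Gamma(5.1+40, 2.0+9) = Gamma(45.1, 11.0).
Batch 2: sum of counts S = 46 over n = 12 minutes.
After batch 2: Gamma(α+S, β+n) = Gamma(45.1+46, 11.0+12) = Gamma(91.1, 23.0).
SD = √α/β = √91.1/23.0 = 0.4150.

0.4150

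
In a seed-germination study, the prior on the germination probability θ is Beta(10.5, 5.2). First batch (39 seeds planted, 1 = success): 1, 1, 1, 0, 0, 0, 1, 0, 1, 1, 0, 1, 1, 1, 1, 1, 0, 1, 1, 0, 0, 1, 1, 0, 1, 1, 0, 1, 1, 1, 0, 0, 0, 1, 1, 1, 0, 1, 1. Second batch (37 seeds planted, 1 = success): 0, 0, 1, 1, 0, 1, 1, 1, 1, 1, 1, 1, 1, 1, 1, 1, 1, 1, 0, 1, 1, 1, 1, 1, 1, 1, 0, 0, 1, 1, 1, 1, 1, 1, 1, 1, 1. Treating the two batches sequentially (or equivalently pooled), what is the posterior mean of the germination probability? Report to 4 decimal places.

0.7252

The Beta prior is conjugate to a Binomial/Bernoulli likelihood; the update adds successes to α and failures to β.
After batch 1: Beta(10.5+25, 5.2+14) = Beta(35.5, 19.2).
After batch 2: Beta(35.5+31, 19.2+6) = Beta(66.5, 25.2).
Posterior mean = α/(α+β) = 66.5/91.7 = 0.7252.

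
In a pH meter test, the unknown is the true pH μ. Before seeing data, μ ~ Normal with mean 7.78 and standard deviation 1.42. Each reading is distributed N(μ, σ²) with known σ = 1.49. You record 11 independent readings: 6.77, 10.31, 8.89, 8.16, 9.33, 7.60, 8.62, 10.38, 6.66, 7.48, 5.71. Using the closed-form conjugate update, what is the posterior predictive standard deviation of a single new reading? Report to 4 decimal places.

For Normal data with known variance σ², a Normal(μ₀, σ₀²) prior on μ is conjugate. Posterior precision = 1/σ₀² + n/σ²; posterior mean is the precision-weighted average of μ₀ and x̄.
σ₀² = 1.42² = 2.0164, σ² = 1.49² = 2.2201; σ² + n·σ₀² = 2.2201 + 11·2.0164 = 24.4005.
Posterior precision = 1/σ₀² + n/σ² = 1/2.0164 + 11/2.2201 = (σ² + n·σ₀²)/(σ₀²σ²) = 24.4005/(2.0164·2.2201); posterior variance σₙ² = σ₀²σ²/(σ² + n·σ₀²) = 2.0164·2.2201/24.4005 = 0.183464.
Predictive variance for one new observation = σₙ² + σ² = 2.0164·2.2201/24.4005 + 2.2201 = σ²·(σ₀² + 24.4005)/24.4005 = 2.2201·26.4169/24.4005 = 2.403564; SD = √(2.2201·26.4169/24.4005) = 1.5503.

1.5503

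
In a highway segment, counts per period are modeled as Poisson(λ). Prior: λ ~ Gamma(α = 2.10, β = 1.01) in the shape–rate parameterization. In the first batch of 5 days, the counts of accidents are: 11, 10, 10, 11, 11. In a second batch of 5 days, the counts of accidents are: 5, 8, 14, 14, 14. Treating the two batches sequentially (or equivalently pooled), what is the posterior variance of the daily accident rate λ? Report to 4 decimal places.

0.9083

With a Gamma(shape α, rate β) prior, the Poisson likelihood is conjugate: the posterior is Gamma(α + ΣXᵢ, β + n).
Batch 1: sum of counts S = 53 over n = 5 days.
After batch 1: Gamma(α+S, β+n) = Gamma(2.10+53, 1.01+5) = Gamma(55.10, 6.01).
Batch 2: sum of counts S = 55 over n = 5 days.
After batch 2: Gamma(α+S, β+n) = Gamma(55.10+55, 6.01+5) = Gamma(110.10, 11.01).
Var = α/β² = 110.10/11.01² = 0.9083.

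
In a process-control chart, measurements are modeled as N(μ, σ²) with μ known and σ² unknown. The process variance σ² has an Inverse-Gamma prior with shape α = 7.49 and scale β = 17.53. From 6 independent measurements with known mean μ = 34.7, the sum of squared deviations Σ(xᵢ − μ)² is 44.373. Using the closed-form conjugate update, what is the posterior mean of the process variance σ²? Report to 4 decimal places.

With known mean μ and an Inverse-Gamma(α, β) prior on σ², the Normal likelihood is conjugate: posterior is Inv-Gamma(α + n/2, β + Σ(xᵢ−μ)²/2).
Posterior: Inv-Gamma(7.49 + 6/2, 17.53 + 44.373/2) = Inv-Gamma(10.49, 39.7165).
E[σ²|data] = β/(α−1) = 39.7165/9.49 = 4.1851.

4.1851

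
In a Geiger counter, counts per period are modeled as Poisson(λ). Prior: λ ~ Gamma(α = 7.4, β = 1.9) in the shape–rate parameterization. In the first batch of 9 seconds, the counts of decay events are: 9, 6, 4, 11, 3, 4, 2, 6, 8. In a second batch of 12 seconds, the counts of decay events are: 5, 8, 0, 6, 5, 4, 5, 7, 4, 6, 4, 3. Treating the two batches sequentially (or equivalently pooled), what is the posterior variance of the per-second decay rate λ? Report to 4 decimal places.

With a Gamma(shape α, rate β) prior, the Poisson likelihood is conjugate: the posterior is Gamma(α + ΣXᵢ, β + n).
Batch 1: sum of counts S = 53 over n = 9 seconds.
After batch 1: Gamma(α+S, β+n) = Gamma(7.4+53, 1.9+9) = Gamma(60.4, 10.9).
Batch 2: sum of counts S = 57 over n = 12 seconds.
After batch 2: Gamma(α+S, β+n) = Gamma(60.4+57, 10.9+12) = Gamma(117.4, 22.9).
Var = α/β² = 117.4/22.9² = 0.2239.

0.2239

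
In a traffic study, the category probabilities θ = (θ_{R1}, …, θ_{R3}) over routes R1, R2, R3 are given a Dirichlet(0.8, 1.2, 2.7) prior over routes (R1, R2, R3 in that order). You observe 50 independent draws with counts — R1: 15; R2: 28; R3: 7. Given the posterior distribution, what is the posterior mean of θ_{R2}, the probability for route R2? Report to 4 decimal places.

The Dirichlet prior is conjugate to the Multinomial likelihood: each posterior αⱼ = prior αⱼ + observed count nⱼ.
Posterior concentration: (15.8, 29.2, 9.7), total = 54.7.
E[θ_{R2}|data] = α_{R2}/Σα = 29.2/54.7 = 0.5338.

0.5338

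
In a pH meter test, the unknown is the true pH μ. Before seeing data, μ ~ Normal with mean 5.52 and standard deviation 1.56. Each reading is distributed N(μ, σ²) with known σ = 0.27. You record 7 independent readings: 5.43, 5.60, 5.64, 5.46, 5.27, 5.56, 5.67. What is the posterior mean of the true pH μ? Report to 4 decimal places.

For Normal data with known variance σ², a Normal(μ₀, σ₀²) prior on μ is conjugate. Posterior precision = 1/σ₀² + n/σ²; posterior mean is the precision-weighted average of μ₀ and x̄.
Σxᵢ = 5.43 + 5.60 + 5.64 + 5.46 + 5.27 + 5.56 + 5.67 = 38.63, so n·x̄ = 38.63.
σ₀² = 1.56² = 2.4336, σ² = 0.27² = 0.0729; σ² + n·σ₀² = 0.0729 + 7·2.4336 = 17.1081.
Posterior mean = (μ₀/σ₀² + n·x̄/σ²)/(1/σ₀² + n/σ²) = (σ²·μ₀ + σ₀²·n·x̄)/(σ² + n·σ₀²) = (0.0729·5.52 + 2.4336·38.63)/17.1081 = 94.412376/17.1081 = 5.5186.

5.5186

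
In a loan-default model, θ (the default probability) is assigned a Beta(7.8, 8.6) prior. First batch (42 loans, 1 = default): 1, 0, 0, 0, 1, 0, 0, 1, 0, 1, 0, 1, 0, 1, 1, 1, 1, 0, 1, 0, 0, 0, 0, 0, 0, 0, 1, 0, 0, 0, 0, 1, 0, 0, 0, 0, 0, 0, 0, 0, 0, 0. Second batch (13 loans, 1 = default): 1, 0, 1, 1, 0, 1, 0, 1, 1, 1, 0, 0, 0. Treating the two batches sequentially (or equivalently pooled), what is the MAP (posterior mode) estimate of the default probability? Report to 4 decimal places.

The Beta prior is conjugate to a Binomial/Bernoulli likelihood; the update adds successes to α and failures to β.
After batch 1: Beta(7.8+12, 8.6+30) = Beta(19.8, 38.6).
After batch 2: Beta(19.8+7, 38.6+6) = Beta(26.8, 44.6).
Mode of Beta(a,b) for a,b>1 is (a−1)/(a+b−2) = 25.8/69.4 = 0.3718.

0.3718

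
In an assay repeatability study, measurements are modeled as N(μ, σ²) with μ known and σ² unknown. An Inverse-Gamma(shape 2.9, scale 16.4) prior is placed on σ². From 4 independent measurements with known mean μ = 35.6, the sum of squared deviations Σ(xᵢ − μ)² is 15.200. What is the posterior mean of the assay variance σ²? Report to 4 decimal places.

6.1538

With known mean μ and an Inverse-Gamma(α, β) prior on σ², the Normal likelihood is conjugate: posterior is Inv-Gamma(α + n/2, β + Σ(xᵢ−μ)²/2).
Posterior: Inv-Gamma(2.9 + 4/2, 16.4 + 15.200/2) = Inv-Gamma(4.90, 24.0000).
E[σ²|data] = β/(α−1) = 24.0000/3.90 = 6.1538.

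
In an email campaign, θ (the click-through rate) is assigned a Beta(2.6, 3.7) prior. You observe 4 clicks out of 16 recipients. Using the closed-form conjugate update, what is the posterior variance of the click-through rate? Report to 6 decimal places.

The Beta prior is conjugate to a Binomial/Bernoulli likelihood; the update adds successes to α and failures to β.
Posterior: Beta(α+k, β+n−k) = Beta(2.6+4, 3.7+12) = Beta(6.6, 15.7).
Var = αβ/((α+β)²(α+β+1)) = 6.6·15.7/(22.3²·23.3) = 0.008943.

0.008943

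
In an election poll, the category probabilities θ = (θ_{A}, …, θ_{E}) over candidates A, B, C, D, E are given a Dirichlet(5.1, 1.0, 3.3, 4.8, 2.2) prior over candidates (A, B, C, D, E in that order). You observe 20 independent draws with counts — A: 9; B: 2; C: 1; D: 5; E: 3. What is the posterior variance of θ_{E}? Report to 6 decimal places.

0.003274

The Dirichlet prior is conjugate to the Multinomial likelihood: each posterior αⱼ = prior αⱼ + observed count nⱼ.
Posterior concentration: (14.1, 3.0, 4.3, 9.8, 5.2), total = 36.4.
Var[θ_j] = α_j(Σα−α_j)/((Σα)²(Σα+1)) = 5.2·31.2/(36.4²·37.4) = 0.003274.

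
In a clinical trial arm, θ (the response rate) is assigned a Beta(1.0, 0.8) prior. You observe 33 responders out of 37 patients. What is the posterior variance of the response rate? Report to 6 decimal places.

0.002724

The Beta prior is conjugate to a Binomial/Bernoulli likelihood; the update adds successes to α and failures to β.
Posterior: Beta(α+k, β+n−k) = Beta(1.0+33, 0.8+4) = Beta(34.0, 4.8).
Var = αβ/((α+β)²(α+β+1)) = 34.0·4.8/(38.8²·39.8) = 0.002724.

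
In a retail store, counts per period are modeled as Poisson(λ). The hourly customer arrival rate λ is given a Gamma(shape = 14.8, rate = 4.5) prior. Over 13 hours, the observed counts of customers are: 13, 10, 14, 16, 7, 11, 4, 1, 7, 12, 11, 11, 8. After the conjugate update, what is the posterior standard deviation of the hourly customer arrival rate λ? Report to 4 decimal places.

With a Gamma(shape α, rate β) prior, the Poisson likelihood is conjugate: the posterior is Gamma(α + ΣXᵢ, β + n).
Sum of counts S = 125 over n = 13 hours.
Posterior: Gamma(α+S, β+n) = Gamma(14.8+125, 4.5+13) = Gamma(139.8, 17.5).
SD = √α/β = √139.8/17.5 = 0.6756.

0.6756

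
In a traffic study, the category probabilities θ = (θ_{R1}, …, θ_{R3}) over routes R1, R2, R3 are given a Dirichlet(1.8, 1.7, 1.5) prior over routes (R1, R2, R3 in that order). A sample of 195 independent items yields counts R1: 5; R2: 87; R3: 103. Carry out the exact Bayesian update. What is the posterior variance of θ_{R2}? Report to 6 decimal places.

The Dirichlet prior is conjugate to the Multinomial likelihood: each posterior αⱼ = prior αⱼ + observed count nⱼ.
Posterior concentration: (6.8, 88.7, 104.5), total = 200.0.
Var[θ_j] = α_j(Σα−α_j)/((Σα)²(Σα+1)) = 88.7·111.3/(200.0²·201.0) = 0.001228.

0.001228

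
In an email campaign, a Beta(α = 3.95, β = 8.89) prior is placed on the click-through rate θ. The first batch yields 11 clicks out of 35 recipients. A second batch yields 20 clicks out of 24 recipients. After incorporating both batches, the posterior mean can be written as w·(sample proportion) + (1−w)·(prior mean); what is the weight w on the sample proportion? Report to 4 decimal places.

The Beta prior is conjugate to a Binomial/Bernoulli likelihood; the update adds successes to α and failures to β.
Total number of recipients: n = 35 + 24 = 59.
Posterior mean = (α₀+k)/(α₀+β₀+n) = [n/(α₀+β₀+n)]·(k/n) + [(α₀+β₀)/(α₀+β₀+n)]·α₀/(α₀+β₀), so only n and the prior enter the weight.
The weight on the data is w = n/(α₀+β₀+n) = 59/(3.95+8.89+59) = 59/71.84 = 0.8213.

0.8213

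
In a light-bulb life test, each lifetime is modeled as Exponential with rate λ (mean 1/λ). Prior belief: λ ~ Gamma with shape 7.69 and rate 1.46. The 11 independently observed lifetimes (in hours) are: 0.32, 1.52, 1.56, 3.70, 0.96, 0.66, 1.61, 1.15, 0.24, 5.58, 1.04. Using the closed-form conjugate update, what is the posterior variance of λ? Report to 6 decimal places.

With a Gamma(shape α, rate β) prior on the exponential rate λ, the posterior after n observations with total T = Σxᵢ is Gamma(α+n, β+T).
Sum of observations T = 18.34 hours; n = 11.
Posterior: Gamma(7.69+11, 1.46+18.34) = Gamma(18.69, 19.80).
Var = α/β² = 0.047674.

0.047674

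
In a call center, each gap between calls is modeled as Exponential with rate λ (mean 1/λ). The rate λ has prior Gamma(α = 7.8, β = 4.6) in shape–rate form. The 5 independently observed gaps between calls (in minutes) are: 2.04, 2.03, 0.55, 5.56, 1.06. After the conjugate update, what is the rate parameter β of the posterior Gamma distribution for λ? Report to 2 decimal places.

15.84

With a Gamma(shape α, rate β) prior on the exponential rate λ, the posterior after n observations with total T = Σxᵢ is Gamma(α+n, β+T).
Sum of observations T = 11.24 minutes; n = 5.
Posterior: Gamma(7.8+5, 4.6+11.24) = Gamma(12.8, 15.84).
Posterior β = 15.84.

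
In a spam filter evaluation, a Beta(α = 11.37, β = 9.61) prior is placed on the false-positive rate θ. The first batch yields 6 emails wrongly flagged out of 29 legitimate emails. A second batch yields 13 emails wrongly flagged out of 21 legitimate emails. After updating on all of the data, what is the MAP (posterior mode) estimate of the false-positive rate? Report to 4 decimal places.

The Beta prior is conjugate to a Binomial/Bernoulli likelihood; the update adds successes to α and failures to β.
After batch 1: Beta(11.37+6, 9.61+23) = Beta(17.37, 32.61).
After batch 2: Beta(17.37+13, 32.61+8) = Beta(30.37, 40.61).
Mode of Beta(a,b) for a,b>1 is (a−1)/(a+b−2) = 29.37/68.98 = 0.4258.

0.4258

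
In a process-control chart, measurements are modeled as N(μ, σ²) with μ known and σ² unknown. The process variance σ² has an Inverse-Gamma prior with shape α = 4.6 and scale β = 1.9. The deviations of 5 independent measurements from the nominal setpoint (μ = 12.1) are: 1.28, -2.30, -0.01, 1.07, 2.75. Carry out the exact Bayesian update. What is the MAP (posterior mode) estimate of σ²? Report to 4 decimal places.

1.1997

With known mean μ and an Inverse-Gamma(α, β) prior on σ², the Normal likelihood is conjugate: posterior is Inv-Gamma(α + n/2, β + Σ(xᵢ−μ)²/2).
Σ(xᵢ−μ)² = (1.28)² + (-2.30)² + (-0.01)² + (1.07)² + (2.75)² = 15.6359.
Posterior: Inv-Gamma(4.6 + 5/2, 1.9 + 15.6359/2) = Inv-Gamma(7.10, 9.71795).
Mode = β/(α+1) = 9.71795/8.10 = 1.1997.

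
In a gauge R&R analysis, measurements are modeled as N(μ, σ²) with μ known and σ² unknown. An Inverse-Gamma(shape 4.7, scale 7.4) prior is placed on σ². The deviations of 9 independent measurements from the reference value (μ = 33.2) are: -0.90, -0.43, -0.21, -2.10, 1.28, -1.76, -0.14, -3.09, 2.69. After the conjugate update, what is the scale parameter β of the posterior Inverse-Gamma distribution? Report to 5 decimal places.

20.89440

With known mean μ and an Inverse-Gamma(α, β) prior on σ², the Normal likelihood is conjugate: posterior is Inv-Gamma(α + n/2, β + Σ(xᵢ−μ)²/2).
Σ(xᵢ−μ)² = (-0.90)² + (-0.43)² + (-0.21)² + (-2.10)² + (1.28)² + (-1.76)² + (-0.14)² + (-3.09)² + (2.69)² = 26.9888.
Posterior: Inv-Gamma(4.7 + 9/2, 7.4 + 26.9888/2) = Inv-Gamma(9.20, 20.89440).
Posterior β = 20.89440.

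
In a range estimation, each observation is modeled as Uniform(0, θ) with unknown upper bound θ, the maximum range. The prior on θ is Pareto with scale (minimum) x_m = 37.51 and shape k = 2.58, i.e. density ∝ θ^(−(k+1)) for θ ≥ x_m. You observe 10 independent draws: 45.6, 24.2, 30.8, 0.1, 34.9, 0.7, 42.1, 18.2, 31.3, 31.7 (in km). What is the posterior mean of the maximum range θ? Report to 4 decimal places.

49.5378

A Pareto(scale x_m, shape k) prior on the upper bound θ of Uniform(0, θ) is conjugate: posterior is Pareto(max(x_m, max xᵢ), k + n).
Sample maximum = 45.6; prior scale x_m = 37.51 → posterior scale = max = 45.60.
Posterior shape = 2.58 + 10 = 12.58.
E[θ|data] = k·x_m/(k−1) = 12.58·45.60/11.58 = 49.5378.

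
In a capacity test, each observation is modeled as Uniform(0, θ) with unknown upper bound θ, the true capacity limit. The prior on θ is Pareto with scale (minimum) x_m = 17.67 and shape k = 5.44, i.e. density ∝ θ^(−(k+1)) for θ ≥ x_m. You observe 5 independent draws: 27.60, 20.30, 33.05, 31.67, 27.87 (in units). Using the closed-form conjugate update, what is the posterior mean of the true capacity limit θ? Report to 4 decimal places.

A Pareto(scale x_m, shape k) prior on the upper bound θ of Uniform(0, θ) is conjugate: posterior is Pareto(max(x_m, max xᵢ), k + n).
Sample maximum = 33.05; prior scale x_m = 17.67 → posterior scale = max = 33.05.
Posterior shape = 5.44 + 5 = 10.44.
E[θ|data] = k·x_m/(k−1) = 10.44·33.05/9.44 = 36.5511.

36.5511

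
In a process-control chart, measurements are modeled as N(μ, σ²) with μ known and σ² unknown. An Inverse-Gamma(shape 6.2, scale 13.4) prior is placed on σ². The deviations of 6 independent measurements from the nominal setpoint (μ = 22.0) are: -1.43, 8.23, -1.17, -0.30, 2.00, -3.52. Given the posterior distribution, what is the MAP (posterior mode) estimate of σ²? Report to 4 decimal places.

With known mean μ and an Inverse-Gamma(α, β) prior on σ², the Normal likelihood is conjugate: posterior is Inv-Gamma(α + n/2, β + Σ(xᵢ−μ)²/2).
Σ(xᵢ−μ)² = (-1.43)² + (8.23)² + (-1.17)² + (-0.30)² + (2.00)² + (-3.52)² = 87.6271.
Posterior: Inv-Gamma(6.2 + 6/2, 13.4 + 87.6271/2) = Inv-Gamma(9.20, 57.21355).
Mode = β/(α+1) = 57.21355/10.20 = 5.6092.

5.6092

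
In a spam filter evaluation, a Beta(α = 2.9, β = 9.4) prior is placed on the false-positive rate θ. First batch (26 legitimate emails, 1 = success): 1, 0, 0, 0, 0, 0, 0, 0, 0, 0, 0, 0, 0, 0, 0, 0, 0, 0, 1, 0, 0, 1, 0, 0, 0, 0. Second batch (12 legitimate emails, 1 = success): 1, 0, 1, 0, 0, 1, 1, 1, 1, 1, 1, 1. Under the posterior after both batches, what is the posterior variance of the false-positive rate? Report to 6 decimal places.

0.004064

The Beta prior is conjugate to a Binomial/Bernoulli likelihood; the update adds successes to α and failures to β.
After batch 1: Beta(2.9+3, 9.4+23) = Beta(5.9, 32.4).
After batch 2: Beta(5.9+9, 32.4+3) = Beta(14.9, 35.4).
Var = αβ/((α+β)²(α+β+1)) = 14.9·35.4/(50.3²·51.3) = 0.004064.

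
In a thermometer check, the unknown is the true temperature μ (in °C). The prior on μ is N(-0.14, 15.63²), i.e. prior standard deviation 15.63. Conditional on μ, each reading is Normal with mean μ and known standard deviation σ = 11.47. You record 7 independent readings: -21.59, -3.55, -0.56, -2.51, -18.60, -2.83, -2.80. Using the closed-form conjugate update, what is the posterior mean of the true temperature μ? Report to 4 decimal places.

-6.9663

For Normal data with known variance σ², a Normal(μ₀, σ₀²) prior on μ is conjugate. Posterior precision = 1/σ₀² + n/σ²; posterior mean is the precision-weighted average of μ₀ and x̄.
Σxᵢ = (-21.59) + (-3.55) + (-0.56) + (-2.51) + (-18.60) + (-2.83) + (-2.80) = -52.44, so n·x̄ = -52.44.
σ₀² = 15.63² = 244.2969, σ² = 11.47² = 131.5609; σ² + n·σ₀² = 131.5609 + 7·244.2969 = 1841.6392.
Posterior mean = (μ₀/σ₀² + n·x̄/σ²)/(1/σ₀² + n/σ²) = (σ²·μ₀ + σ₀²·n·x̄)/(σ² + n·σ₀²) = (131.5609·(-0.14) + 244.2969·(-52.44))/1841.6392 = -12829.347962/1841.6392 = -6.9663.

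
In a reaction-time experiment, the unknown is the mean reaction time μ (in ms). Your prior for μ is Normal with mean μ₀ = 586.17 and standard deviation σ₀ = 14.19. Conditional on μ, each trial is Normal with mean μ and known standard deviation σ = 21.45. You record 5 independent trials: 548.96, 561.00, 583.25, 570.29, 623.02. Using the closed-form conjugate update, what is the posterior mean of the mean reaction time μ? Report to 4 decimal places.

For Normal data with known variance σ², a Normal(μ₀, σ₀²) prior on μ is conjugate. Posterior precision = 1/σ₀² + n/σ²; posterior mean is the precision-weighted average of μ₀ and x̄.
Σxᵢ = 548.96 + 561.00 + 583.25 + 570.29 + 623.02 = 2886.52, so n·x̄ = 2886.52.
σ₀² = 14.19² = 201.3561, σ² = 21.45² = 460.1025; σ² + n·σ₀² = 460.1025 + 5·201.3561 = 1466.883.
Posterior mean = (μ₀/σ₀² + n·x̄/σ²)/(1/σ₀² + n/σ²) = (σ²·μ₀ + σ₀²·n·x̄)/(σ² + n·σ₀²) = (460.1025·586.17 + 201.3561·2886.52)/1466.883 = 850916.692197/1466.883 = 580.0849.

580.0849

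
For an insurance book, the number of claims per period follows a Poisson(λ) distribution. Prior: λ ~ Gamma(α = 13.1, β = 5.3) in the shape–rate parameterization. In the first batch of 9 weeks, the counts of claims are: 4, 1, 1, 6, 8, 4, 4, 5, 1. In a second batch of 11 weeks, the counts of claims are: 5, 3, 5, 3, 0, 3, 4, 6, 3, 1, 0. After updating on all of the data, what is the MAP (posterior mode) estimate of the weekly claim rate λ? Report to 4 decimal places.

3.1265

With a Gamma(shape α, rate β) prior, the Poisson likelihood is conjugate: the posterior is Gamma(α + ΣXᵢ, β + n).
Batch 1: sum of counts S = 34 over n = 9 weeks.
After batch 1: Gamma(α+S, β+n) = Gamma(13.1+34, 5.3+9) = Gamma(47.1, 14.3).
Batch 2: sum of counts S = 33 over n = 11 weeks.
After batch 2: Gamma(α+S, β+n) = Gamma(47.1+33, 14.3+11) = Gamma(80.1, 25.3).
Mode of Gamma(α,β) for α≥1 is (α−1)/β = 79.1/25.3 = 3.1265.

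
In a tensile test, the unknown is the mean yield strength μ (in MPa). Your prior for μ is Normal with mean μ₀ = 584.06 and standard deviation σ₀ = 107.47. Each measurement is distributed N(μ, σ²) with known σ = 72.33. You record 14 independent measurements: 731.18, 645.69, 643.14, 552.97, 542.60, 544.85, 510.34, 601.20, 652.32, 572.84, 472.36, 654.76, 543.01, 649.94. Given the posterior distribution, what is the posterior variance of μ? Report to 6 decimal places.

361.976227

For Normal data with known variance σ², a Normal(μ₀, σ₀²) prior on μ is conjugate. Posterior precision = 1/σ₀² + n/σ²; posterior mean is the precision-weighted average of μ₀ and x̄.
σ₀² = 107.47² = 11549.8009, σ² = 72.33² = 5231.6289; σ² + n·σ₀² = 5231.6289 + 14·11549.8009 = 166928.8415.
Posterior precision = 1/σ₀² + n/σ² = 1/11549.8009 + 14/5231.6289 = (σ² + n·σ₀²)/(σ₀²σ²) = 166928.8415/(11549.8009·5231.6289); posterior variance σₙ² = σ₀²σ²/(σ² + n·σ₀²) = 11549.8009·5231.6289/166928.8415 = 361.976227.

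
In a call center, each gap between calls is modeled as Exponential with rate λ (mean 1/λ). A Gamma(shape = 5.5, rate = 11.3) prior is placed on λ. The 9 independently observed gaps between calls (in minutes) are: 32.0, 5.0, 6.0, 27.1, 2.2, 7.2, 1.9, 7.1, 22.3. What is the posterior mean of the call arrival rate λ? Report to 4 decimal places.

With a Gamma(shape α, rate β) prior on the exponential rate λ, the posterior after n observations with total T = Σxᵢ is Gamma(α+n, β+T).
Sum of observations T = 110.8 minutes; n = 9.
Posterior: Gamma(5.5+9, 11.3+110.8) = Gamma(14.5, 122.1).
Posterior mean of λ = α/β = 14.5/122.1 = 0.1188.

0.1188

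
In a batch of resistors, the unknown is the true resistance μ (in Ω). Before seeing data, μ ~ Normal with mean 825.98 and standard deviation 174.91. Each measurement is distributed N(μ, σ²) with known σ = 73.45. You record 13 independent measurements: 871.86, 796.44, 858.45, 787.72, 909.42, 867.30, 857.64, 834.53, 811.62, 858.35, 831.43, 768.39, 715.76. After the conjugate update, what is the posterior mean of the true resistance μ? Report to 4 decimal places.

For Normal data with known variance σ², a Normal(μ₀, σ₀²) prior on μ is conjugate. Posterior precision = 1/σ₀² + n/σ²; posterior mean is the precision-weighted average of μ₀ and x̄.
Σxᵢ = 871.86 + 796.44 + 858.45 + 787.72 + 909.42 + 867.30 + 857.64 + 834.53 + 811.62 + 858.35 + 831.43 + 768.39 + 715.76 = 10768.91, so n·x̄ = 10768.91.
σ₀² = 174.91² = 30593.5081, σ² = 73.45² = 5394.9025; σ² + n·σ₀² = 5394.9025 + 13·30593.5081 = 403110.5078.
Posterior mean = (μ₀/σ₀² + n·x̄/σ²)/(1/σ₀² + n/σ²) = (σ²·μ₀ + σ₀²·n·x̄)/(σ² + n·σ₀²) = (5394.9025·825.98 + 30593.5081·10768.91)/403110.5078 = 333914816.880121/403110.5078 = 828.3456.

828.3456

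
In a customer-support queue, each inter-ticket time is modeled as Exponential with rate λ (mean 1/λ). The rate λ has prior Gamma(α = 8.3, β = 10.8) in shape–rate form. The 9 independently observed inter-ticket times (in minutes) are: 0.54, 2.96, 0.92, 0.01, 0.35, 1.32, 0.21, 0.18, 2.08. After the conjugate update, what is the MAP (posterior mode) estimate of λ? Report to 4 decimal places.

With a Gamma(shape α, rate β) prior on the exponential rate λ, the posterior after n observations with total T = Σxᵢ is Gamma(α+n, β+T).
Sum of observations T = 8.57 minutes; n = 9.
Posterior: Gamma(8.3+9, 10.8+8.57) = Gamma(17.3, 19.37).
Mode = (α−1)/β = 0.8415.

0.8415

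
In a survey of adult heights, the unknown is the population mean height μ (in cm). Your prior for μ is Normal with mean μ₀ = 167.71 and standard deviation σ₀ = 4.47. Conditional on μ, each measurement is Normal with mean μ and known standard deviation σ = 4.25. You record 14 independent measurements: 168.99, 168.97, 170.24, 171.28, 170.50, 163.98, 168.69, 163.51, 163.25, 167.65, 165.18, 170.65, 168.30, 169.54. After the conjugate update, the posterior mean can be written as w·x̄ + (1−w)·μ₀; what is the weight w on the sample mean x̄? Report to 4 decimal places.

0.9393

For Normal data with known variance σ², a Normal(μ₀, σ₀²) prior on μ is conjugate. Posterior precision = 1/σ₀² + n/σ²; posterior mean is the precision-weighted average of μ₀ and x̄.
σ₀² = 4.47² = 19.9809, σ² = 4.25² = 18.0625. Prior precision 1/σ₀² = 1/19.9809; data precision n/σ² = 14/18.0625.
w = (n/σ²)/(1/σ₀² + n/σ²) = n·σ₀²/(σ² + n·σ₀²) = 14·19.9809/(18.0625 + 14·19.9809) = 279.7326/297.7951 = 0.9393.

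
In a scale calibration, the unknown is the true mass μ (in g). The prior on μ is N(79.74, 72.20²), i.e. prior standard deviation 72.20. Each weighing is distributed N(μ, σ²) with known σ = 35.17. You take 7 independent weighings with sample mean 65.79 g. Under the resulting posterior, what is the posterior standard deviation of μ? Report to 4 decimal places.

13.0733

For Normal data with known variance σ², a Normal(μ₀, σ₀²) prior on μ is conjugate. Posterior precision = 1/σ₀² + n/σ²; posterior mean is the precision-weighted average of μ₀ and x̄.
σ₀² = 72.20² = 5212.84, σ² = 35.17² = 1236.9289; σ² + n·σ₀² = 1236.9289 + 7·5212.84 = 37726.8089.
Posterior precision = 1/σ₀² + n/σ² = 1/5212.84 + 7/1236.9289 = (σ² + n·σ₀²)/(σ₀²σ²) = 37726.8089/(5212.84·1236.9289); posterior variance σₙ² = σ₀²σ²/(σ² + n·σ₀²) = 5212.84·1236.9289/37726.8089 = 170.910624.
Posterior SD = √σₙ² = √(5212.84·1236.9289/37726.8089) = 13.0733.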